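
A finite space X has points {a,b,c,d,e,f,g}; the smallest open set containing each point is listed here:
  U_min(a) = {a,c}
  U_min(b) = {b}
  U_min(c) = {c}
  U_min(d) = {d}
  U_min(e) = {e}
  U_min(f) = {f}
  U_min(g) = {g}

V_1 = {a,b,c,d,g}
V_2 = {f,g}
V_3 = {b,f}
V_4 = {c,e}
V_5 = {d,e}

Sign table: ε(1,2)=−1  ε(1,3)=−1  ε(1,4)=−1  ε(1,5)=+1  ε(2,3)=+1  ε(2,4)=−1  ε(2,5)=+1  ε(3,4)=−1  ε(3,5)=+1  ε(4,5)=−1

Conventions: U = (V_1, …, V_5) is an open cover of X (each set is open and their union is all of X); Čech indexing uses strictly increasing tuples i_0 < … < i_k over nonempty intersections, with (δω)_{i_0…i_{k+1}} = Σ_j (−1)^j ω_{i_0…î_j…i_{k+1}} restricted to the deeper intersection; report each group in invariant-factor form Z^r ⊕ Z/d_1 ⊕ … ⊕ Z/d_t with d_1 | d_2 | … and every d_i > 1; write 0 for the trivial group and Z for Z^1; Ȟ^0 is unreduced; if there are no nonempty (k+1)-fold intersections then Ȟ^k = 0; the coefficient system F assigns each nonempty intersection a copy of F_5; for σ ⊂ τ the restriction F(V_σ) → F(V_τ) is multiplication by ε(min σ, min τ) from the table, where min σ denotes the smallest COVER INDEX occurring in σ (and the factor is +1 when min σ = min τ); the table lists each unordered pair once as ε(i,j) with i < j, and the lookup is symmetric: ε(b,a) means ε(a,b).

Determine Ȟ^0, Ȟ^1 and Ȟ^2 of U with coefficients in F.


Ȟ^0(U;F) ≅ Z/5, Ȟ^1(U;F) ≅ Z/5 ⊕ Z/5 and Ȟ^2(U;F) ≅ 0

cover nerve:
  V12={g} V13={b} V14={c} V15={d} V23={f} V45={e}
C dims 5,6; δ0: rk_F5 4
Ȟ^0: (5−4)−0=1 ⇒ Z/5
Ȟ^1: (6−0)−4=2 ⇒ Z/5 ⊕ Z/5
Ȟ^2: (0−0)−0=0 ⇒ 0


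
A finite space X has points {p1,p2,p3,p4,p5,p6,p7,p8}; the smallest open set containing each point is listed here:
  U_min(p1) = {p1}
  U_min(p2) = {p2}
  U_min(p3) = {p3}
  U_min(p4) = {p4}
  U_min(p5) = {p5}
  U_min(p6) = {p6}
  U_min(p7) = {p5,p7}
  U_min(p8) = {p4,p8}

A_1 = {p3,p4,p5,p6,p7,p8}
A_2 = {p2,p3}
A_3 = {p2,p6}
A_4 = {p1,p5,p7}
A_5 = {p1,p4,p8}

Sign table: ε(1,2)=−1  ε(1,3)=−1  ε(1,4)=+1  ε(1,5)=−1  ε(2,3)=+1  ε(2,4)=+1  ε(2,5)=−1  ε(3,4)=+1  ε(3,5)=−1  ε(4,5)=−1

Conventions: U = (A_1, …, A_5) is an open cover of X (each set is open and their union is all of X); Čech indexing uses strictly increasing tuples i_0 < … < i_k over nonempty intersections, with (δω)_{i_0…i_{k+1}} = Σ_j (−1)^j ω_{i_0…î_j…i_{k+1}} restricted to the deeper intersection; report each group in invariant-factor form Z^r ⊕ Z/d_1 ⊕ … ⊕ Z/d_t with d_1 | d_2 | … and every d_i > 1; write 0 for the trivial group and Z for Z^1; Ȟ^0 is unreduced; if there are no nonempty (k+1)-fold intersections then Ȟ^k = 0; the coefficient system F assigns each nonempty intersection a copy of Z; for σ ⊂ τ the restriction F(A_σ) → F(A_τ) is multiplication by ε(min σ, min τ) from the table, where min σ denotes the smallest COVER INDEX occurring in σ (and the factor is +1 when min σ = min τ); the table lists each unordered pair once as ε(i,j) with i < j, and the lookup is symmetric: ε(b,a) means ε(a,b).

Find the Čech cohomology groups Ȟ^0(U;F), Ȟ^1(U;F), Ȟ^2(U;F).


Ȟ^0(U;F) ≅ Z; Ȟ^1(U;F) ≅ Z^2; Ȟ^2(U;F) ≅ 0

nonempty overlaps:
  A12={p3} A13={p6} A14={p5,p7} A15={p4,p8} A23={p2} A45={p1}
C dims 5,6; δ0: rk 4, SNF 1^4
degree 0: 5−4−0 = 1 → Ȟ^0 ≅ Z
degree 1: 6−0−4 = 2 → Ȟ^1 ≅ Z^2
degree 2: 0−0−0 = 0 → Ȟ^2 ≅ 0


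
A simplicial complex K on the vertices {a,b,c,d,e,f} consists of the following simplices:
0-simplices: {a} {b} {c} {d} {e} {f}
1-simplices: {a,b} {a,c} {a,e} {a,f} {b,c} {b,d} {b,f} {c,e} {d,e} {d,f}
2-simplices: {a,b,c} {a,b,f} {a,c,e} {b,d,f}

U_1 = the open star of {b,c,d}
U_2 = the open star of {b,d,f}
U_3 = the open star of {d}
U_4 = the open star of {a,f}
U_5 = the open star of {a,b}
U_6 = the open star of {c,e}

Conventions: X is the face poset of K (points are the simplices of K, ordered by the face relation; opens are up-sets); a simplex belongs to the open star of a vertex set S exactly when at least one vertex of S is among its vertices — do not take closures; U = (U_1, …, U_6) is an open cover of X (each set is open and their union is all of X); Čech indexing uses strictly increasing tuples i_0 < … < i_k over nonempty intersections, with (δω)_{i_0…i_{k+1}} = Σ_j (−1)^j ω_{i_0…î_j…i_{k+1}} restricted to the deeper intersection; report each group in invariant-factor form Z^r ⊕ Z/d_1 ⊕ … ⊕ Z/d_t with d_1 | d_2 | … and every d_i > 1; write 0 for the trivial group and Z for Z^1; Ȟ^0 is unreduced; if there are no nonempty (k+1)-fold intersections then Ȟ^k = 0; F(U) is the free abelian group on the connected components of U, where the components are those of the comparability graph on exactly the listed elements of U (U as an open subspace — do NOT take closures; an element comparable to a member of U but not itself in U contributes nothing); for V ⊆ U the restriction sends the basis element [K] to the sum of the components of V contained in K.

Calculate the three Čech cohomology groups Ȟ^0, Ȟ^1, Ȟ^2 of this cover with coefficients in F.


nonempty overlaps:
  U1={{b},{c},{d},{a,b},{a,c},{b,c},{b,d},{b,f},{c,e},{d,e},{d,f},{a,b,c},{a,b,f},{a,c,e},{b,d,f}} U2={{b},{d},{f},{a,b},{a,f},{b,c},{b,d},{b,f},{d,e},{d,f},{a,b,c},{a,b,f},{b,d,f}} U3={{d},{b,d},{d,e},{d,f},{b,d,f}} U4={{a},{f},{a,b},{a,c},{a,e},{a,f},{b,f},{d,f},{a,b,c},{a,b,f},{a,c,e},{b,d,f}} U5={{a},{b},{a,b},{a,c},{a,e},{a,f},{b,c},{b,d},{b,f},{a,b,c},{a,b,f},{a,c,e},{b,d,f}} U6={{c},{e},{a,c},{a,e},{b,c},{c,e},{d,e},{a,b,c},{a,c,e}}
  U12={{b},{d},{a,b},{b,c},{b,d},{b,f},{d,e},{d,f},{a,b,c},{a,b,f},{b,d,f}} U13={{d},{b,d},{d,e},{d,f},{b,d,f}} U14={{a,b},{a,c},{b,f},{d,f},{a,b,c},{a,b,f},{a,c,e},{b,d,f}} U15={{b},{a,b},{a,c},{b,c},{b,d},{b,f},{a,b,c},{a,b,f},{a,c,e},{b,d,f}} U16={{c},{a,c},{b,c},{c,e},{d,e},{a,b,c},{a,c,e}} U23={{d},{b,d},{d,e},{d,f},{b,d,f}} U24={{f},{a,b},{a,f},{b,f},{d,f},{a,b,c},{a,b,f},{b,d,f}} U25={{b},{a,b},{a,f},{b,c},{b,d},{b,f},{a,b,c},{a,b,f},{b,d,f}} U26={{b,c},{d,e},{a,b,c}} U34={{d,f},{b,d,f}} U35={{b,d},{b,d,f}} U36={{d,e}} U45={{a},{a,b},{a,c},{a,e},{a,f},{b,f},{a,b,c},{a,b,f},{a,c,e},{b,d,f}} U46={{a,c},{a,e},{a,b,c},{a,c,e}} U56={{a,c},{a,e},{b,c},{a,b,c},{a,c,e}}
  U123={{d},{b,d},{d,e},{d,f},{b,d,f}} U124={{a,b},{b,f},{d,f},{a,b,c},{a,b,f},{b,d,f}} U125={{b},{a,b},{b,c},{b,d},{b,f},{a,b,c},{a,b,f},{b,d,f}} U126={{b,c},{d,e},{a,b,c}} U134={{d,f},{b,d,f}} U135={{b,d},{b,d,f}} U136={{d,e}} U145={{a,b},{a,c},{b,f},{a,b,c},{a,b,f},{a,c,e},{b,d,f}} U146={{a,c},{a,b,c},{a,c,e}} U156={{a,c},{b,c},{a,b,c},{a,c,e}} U234={{d,f},{b,d,f}} U235={{b,d},{b,d,f}} U236={{d,e}} U245={{a,b},{a,f},{b,f},{a,b,c},{a,b,f},{b,d,f}} U246={{a,b,c}} U256={{b,c},{a,b,c}} U345={{b,d,f}} U456={{a,c},{a,e},{a,b,c},{a,c,e}}
  U1234={{d,f},{b,d,f}} U1235={{b,d},{b,d,f}} U1236={{d,e}} U1245={{a,b},{b,f},{a,b,c},{a,b,f},{b,d,f}} U1246={{a,b,c}} U1256={{b,c},{a,b,c}} U1345={{b,d,f}} U1456={{a,c},{a,b,c},{a,c,e}} U2345={{b,d,f}} U2456={{a,b,c}}
  U12345={{b,d,f}} U12456={{a,b,c}}
components per intersection:
  U1: {{b},{c},{d},{a,b},{a,c},{b,c},{b,d},{b,f},{c,e},{d,e},{d,f},{a,b,c},{a,b,f},{a,c,e},{b,d,f}}
  U2: {{b},{d},{f},{a,b},{a,f},{b,c},{b,d},{b,f},{d,e},{d,f},{a,b,c},{a,b,f},{b,d,f}}
  U3: {{d},{b,d},{d,e},{d,f},{b,d,f}}
  U4: {{a},{f},{a,b},{a,c},{a,e},{a,f},{b,f},{d,f},{a,b,c},{a,b,f},{a,c,e},{b,d,f}}
  U5: {{a},{b},{a,b},{a,c},{a,e},{a,f},{b,c},{b,d},{b,f},{a,b,c},{a,b,f},{a,c,e},{b,d,f}}
  U6: {{c},{e},{a,c},{a,e},{b,c},{c,e},{d,e},{a,b,c},{a,c,e}}
  U12: {{b},{d},{a,b},{b,c},{b,d},{b,f},{d,e},{d,f},{a,b,c},{a,b,f},{b,d,f}}
  U13: {{d},{b,d},{d,e},{d,f},{b,d,f}}
  U14: {{a,b},{a,c},{b,f},{d,f},{a,b,c},{a,b,f},{a,c,e},{b,d,f}}
  U15: {{b},{a,b},{a,c},{b,c},{b,d},{b,f},{a,b,c},{a,b,f},{a,c,e},{b,d,f}}
  U16: {{c},{a,c},{b,c},{c,e},{a,b,c},{a,c,e}} {{d,e}}
  U23: {{d},{b,d},{d,e},{d,f},{b,d,f}}
  U24: {{f},{a,b},{a,f},{b,f},{d,f},{a,b,c},{a,b,f},{b,d,f}}
  U25: {{b},{a,b},{a,f},{b,c},{b,d},{b,f},{a,b,c},{a,b,f},{b,d,f}}
  U26: {{b,c},{a,b,c}} {{d,e}}
  U34: {{d,f},{b,d,f}}
  U35: {{b,d},{b,d,f}}
  U36: {{d,e}}
  U45: {{a},{a,b},{a,c},{a,e},{a,f},{b,f},{a,b,c},{a,b,f},{a,c,e},{b,d,f}}
  U46: {{a,c},{a,e},{a,b,c},{a,c,e}}
  U56: {{a,c},{a,e},{b,c},{a,b,c},{a,c,e}}
  U123: {{d},{b,d},{d,e},{d,f},{b,d,f}}
  U124: {{a,b},{b,f},{d,f},{a,b,c},{a,b,f},{b,d,f}}
  U125: {{b},{a,b},{b,c},{b,d},{b,f},{a,b,c},{a,b,f},{b,d,f}}
  U126: {{b,c},{a,b,c}} {{d,e}}
  U134: {{d,f},{b,d,f}}
  U135: {{b,d},{b,d,f}}
  U136: {{d,e}}
  U145: {{a,b},{a,c},{b,f},{a,b,c},{a,b,f},{a,c,e},{b,d,f}}
  U146: {{a,c},{a,b,c},{a,c,e}}
  U156: {{a,c},{b,c},{a,b,c},{a,c,e}}
  U234: {{d,f},{b,d,f}}
  U235: {{b,d},{b,d,f}}
  U236: {{d,e}}
  U245: {{a,b},{a,f},{b,f},{a,b,c},{a,b,f},{b,d,f}}
  U246: {{a,b,c}}
  U256: {{b,c},{a,b,c}}
  U345: {{b,d,f}}
  U456: {{a,c},{a,e},{a,b,c},{a,c,e}}
  U1234: {{d,f},{b,d,f}}
  U1235: {{b,d},{b,d,f}}
  U1236: {{d,e}}
  U1245: {{a,b},{b,f},{a,b,c},{a,b,f},{b,d,f}}
  U1246: {{a,b,c}}
  U1256: {{b,c},{a,b,c}}
  U1345: {{b,d,f}}
  U1456: {{a,c},{a,b,c},{a,c,e}}
  U2345: {{b,d,f}}
  U2456: {{a,b,c}}
  U12345: {{b,d,f}}
  U12456: {{a,b,c}}
C dims 6,17,19,10; δ0: rk 5, SNF 1^5; δ1: rk 11, SNF 1^11; δ2: rk 8, SNF 1^8
degree 0: 6−5−0 = 1 → Ȟ^0 ≅ Z
degree 1: 17−11−5 = 1 → Ȟ^1 ≅ Z
degree 2: 19−8−11 = 0 → Ȟ^2 ≅ 0

Ȟ^0 = Z; Ȟ^1 = Z; Ȟ^2 = 0


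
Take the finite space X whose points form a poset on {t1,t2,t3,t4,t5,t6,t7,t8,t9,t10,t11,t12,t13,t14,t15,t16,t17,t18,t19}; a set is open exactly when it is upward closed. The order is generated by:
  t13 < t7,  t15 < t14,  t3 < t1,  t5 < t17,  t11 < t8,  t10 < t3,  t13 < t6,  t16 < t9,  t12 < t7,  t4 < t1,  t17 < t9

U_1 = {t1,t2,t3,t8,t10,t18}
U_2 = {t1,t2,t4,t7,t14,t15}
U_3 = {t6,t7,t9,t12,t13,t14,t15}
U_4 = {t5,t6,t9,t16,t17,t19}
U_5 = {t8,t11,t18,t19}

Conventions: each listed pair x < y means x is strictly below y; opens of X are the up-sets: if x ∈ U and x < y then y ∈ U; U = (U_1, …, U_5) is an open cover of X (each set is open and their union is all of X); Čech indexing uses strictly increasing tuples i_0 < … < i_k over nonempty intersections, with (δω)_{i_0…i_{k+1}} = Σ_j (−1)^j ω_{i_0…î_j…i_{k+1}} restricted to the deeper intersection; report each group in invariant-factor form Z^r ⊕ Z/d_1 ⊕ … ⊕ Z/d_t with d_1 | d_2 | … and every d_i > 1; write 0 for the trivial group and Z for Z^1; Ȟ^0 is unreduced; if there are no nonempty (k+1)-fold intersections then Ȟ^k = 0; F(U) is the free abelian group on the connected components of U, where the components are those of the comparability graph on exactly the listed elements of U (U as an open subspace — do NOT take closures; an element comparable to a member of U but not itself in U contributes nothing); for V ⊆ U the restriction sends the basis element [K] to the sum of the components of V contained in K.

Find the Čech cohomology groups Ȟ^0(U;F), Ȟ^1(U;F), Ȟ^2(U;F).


Ȟ^0(U;F) ≅ Z^8, Ȟ^1(U;F) ≅ 0 and Ȟ^2(U;F) ≅ 0

nerve simplices:
  U12={t1,t2} U15={t8,t18} U23={t7,t14,t15} U34={t6,t9} U45={t19}
components per intersection:
  U1: {t1,t3,t10} {t2} {t8} {t18}
  U2: {t1,t4} {t2} {t7} {t14,t15}
  U3: {t6,t7,t12,t13} {t9} {t14,t15}
  U4: {t5,t9,t16,t17} {t6} {t19}
  U5: {t8,t11} {t18} {t19}
  U12: {t1} {t2}
  U15: {t8} {t18}
  U23: {t7} {t14,t15}
  U34: {t6} {t9}
  U45: {t19}
C dims 17,9; δ0: rk 9, SNF 1^9
degree 0: 17−9−0 = 8 → Ȟ^0 ≅ Z^8
degree 1: 9−0−9 = 0 → Ȟ^1 ≅ 0
degree 2: 0−0−0 = 0 → Ȟ^2 ≅ 0


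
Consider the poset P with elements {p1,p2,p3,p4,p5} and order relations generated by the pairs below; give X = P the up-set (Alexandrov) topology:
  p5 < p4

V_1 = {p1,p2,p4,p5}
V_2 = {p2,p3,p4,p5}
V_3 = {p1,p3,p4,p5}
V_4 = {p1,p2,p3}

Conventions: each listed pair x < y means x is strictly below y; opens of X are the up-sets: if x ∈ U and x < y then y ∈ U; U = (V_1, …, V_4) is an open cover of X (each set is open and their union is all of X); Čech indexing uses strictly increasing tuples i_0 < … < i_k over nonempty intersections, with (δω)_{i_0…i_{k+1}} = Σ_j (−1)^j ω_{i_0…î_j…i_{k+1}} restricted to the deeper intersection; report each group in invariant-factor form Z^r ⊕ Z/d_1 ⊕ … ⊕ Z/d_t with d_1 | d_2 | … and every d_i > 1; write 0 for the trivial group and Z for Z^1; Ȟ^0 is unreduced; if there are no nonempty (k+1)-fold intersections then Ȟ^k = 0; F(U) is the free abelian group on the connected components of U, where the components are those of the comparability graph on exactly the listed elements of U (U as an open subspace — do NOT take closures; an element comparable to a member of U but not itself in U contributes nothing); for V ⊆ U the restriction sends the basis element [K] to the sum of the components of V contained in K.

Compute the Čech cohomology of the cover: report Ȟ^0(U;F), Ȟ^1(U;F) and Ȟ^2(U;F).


Ȟ^0(U;F) ≅ Z^4, Ȟ^1(U;F) ≅ 0, Ȟ^2(U;F) ≅ 0

nerve simplices:
  V12={p2,p4,p5} V13={p1,p4,p5} V14={p1,p2} V23={p3,p4,p5} V24={p2,p3} V34={p1,p3}
  V123={p4,p5} V124={p2} V134={p1} V234={p3}
components per intersection:
  V1: {p1} {p2} {p4,p5}
  V2: {p2} {p3} {p4,p5}
  V3: {p1} {p3} {p4,p5}
  V4: {p1} {p2} {p3}
  V12: {p2} {p4,p5}
  V13: {p1} {p4,p5}
  V14: {p1} {p2}
  V23: {p3} {p4,p5}
  V24: {p2} {p3}
  V34: {p1} {p3}
  V123: {p4,p5}
  V124: {p2}
  V134: {p1}
  V234: {p3}
C dims 12,12,4; δ0: rk 8, SNF 1^8; δ1: rk 4, SNF 1^4
degree 0: 12−8−0 = 4 → Ȟ^0 ≅ Z^4
degree 1: 12−4−8 = 0 → Ȟ^1 ≅ 0
degree 2: 4−0−4 = 0 → Ȟ^2 ≅ 0


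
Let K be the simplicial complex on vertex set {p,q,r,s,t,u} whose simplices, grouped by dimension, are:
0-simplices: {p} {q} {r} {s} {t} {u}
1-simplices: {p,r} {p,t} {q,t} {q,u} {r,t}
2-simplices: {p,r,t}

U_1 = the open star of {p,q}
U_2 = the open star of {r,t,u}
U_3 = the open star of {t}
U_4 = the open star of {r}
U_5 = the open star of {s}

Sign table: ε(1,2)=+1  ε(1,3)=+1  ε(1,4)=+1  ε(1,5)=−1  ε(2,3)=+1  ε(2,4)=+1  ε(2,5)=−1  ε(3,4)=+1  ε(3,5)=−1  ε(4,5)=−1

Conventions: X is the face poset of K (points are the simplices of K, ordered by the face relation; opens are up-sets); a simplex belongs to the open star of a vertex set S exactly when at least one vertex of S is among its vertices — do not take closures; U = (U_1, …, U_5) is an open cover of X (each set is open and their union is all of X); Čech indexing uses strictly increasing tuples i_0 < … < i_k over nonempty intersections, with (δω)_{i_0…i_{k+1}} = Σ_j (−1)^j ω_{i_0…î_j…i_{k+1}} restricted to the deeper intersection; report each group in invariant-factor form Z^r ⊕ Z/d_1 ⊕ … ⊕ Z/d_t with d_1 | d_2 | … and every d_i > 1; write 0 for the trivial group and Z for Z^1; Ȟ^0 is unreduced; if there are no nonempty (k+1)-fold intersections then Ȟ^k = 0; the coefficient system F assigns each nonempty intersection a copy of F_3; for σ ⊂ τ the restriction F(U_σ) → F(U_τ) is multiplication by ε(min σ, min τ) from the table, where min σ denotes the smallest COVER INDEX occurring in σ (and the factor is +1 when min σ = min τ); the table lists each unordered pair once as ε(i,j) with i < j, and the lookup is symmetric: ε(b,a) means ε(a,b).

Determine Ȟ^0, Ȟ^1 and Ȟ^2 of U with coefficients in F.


Ȟ^0 = Z/3 ⊕ Z/3, Ȟ^1 = 0 and Ȟ^2 = 0

nerve of the cover:
  U1={{p},{q},{p,r},{p,t},{q,t},{q,u},{p,r,t}} U2={{r},{t},{u},{p,r},{p,t},{q,t},{q,u},{r,t},{p,r,t}} U3={{t},{p,t},{q,t},{r,t},{p,r,t}} U4={{r},{p,r},{r,t},{p,r,t}} U5={{s}}
  U12={{p,r},{p,t},{q,t},{q,u},{p,r,t}} U13={{p,t},{q,t},{p,r,t}} U14={{p,r},{p,r,t}} U23={{t},{p,t},{q,t},{r,t},{p,r,t}} U24={{r},{p,r},{r,t},{p,r,t}} U34={{r,t},{p,r,t}}
  U123={{p,t},{q,t},{p,r,t}} U124={{p,r},{p,r,t}} U134={{p,r,t}} U234={{r,t},{p,r,t}}
  U1234={{p,r,t}}
C dims 5,6,4,1; δ0: rk_F3 3; δ1: rk_F3 3; δ2: rk_F3 1
Ȟ^0 = (5 − 3) − 0 = 2, so Ȟ^0 ≅ Z/3 ⊕ Z/3
Ȟ^1 = (6 − 3) − 3 = 0, so Ȟ^1 ≅ 0
Ȟ^2 = (4 − 1) − 3 = 0, so Ȟ^2 ≅ 0


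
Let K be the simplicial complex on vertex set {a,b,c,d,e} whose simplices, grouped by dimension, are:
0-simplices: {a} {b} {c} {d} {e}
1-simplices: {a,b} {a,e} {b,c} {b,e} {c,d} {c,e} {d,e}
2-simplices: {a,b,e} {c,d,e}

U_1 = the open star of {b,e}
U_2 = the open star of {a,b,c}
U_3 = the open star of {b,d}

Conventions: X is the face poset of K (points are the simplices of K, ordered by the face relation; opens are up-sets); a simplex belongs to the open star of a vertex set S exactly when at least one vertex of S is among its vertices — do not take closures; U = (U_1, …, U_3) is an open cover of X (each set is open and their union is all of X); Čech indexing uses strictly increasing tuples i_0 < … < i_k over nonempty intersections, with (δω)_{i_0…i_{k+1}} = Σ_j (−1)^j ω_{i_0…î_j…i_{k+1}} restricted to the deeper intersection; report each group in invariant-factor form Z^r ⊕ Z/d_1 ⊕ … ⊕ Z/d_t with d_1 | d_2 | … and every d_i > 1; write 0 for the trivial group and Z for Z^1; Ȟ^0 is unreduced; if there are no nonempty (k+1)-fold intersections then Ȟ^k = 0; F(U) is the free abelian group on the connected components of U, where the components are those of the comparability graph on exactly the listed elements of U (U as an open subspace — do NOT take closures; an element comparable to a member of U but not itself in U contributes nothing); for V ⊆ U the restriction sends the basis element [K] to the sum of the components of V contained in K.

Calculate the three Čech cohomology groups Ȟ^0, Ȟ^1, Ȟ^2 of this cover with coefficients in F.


Ȟ^0 = Z, Ȟ^1 = Z, Ȟ^2 = 0

nonempty overlaps:
  U1={{b},{e},{a,b},{a,e},{b,c},{b,e},{c,e},{d,e},{a,b,e},{c,d,e}} U2={{a},{b},{c},{a,b},{a,e},{b,c},{b,e},{c,d},{c,e},{a,b,e},{c,d,e}} U3={{b},{d},{a,b},{b,c},{b,e},{c,d},{d,e},{a,b,e},{c,d,e}}
  U12={{b},{a,b},{a,e},{b,c},{b,e},{c,e},{a,b,e},{c,d,e}} U13={{b},{a,b},{b,c},{b,e},{d,e},{a,b,e},{c,d,e}} U23={{b},{a,b},{b,c},{b,e},{c,d},{a,b,e},{c,d,e}}
  U123={{b},{a,b},{b,c},{b,e},{a,b,e},{c,d,e}}
components per intersection:
  U1: {{b},{e},{a,b},{a,e},{b,c},{b,e},{c,e},{d,e},{a,b,e},{c,d,e}}
  U2: {{a},{b},{c},{a,b},{a,e},{b,c},{b,e},{c,d},{c,e},{a,b,e},{c,d,e}}
  U3: {{b},{a,b},{b,c},{b,e},{a,b,e}} {{d},{c,d},{d,e},{c,d,e}}
  U12: {{b},{a,b},{a,e},{b,c},{b,e},{a,b,e}} {{c,e},{c,d,e}}
  U13: {{b},{a,b},{b,c},{b,e},{a,b,e}} {{d,e},{c,d,e}}
  U23: {{b},{a,b},{b,c},{b,e},{a,b,e}} {{c,d},{c,d,e}}
  U123: {{b},{a,b},{b,c},{b,e},{a,b,e}} {{c,d,e}}
C dims 4,6,2; δ0: rk 3, SNF 1^3; δ1: rk 2, SNF 1^2
degree 0: 4−3−0 = 1 → Ȟ^0 ≅ Z
degree 1: 6−2−3 = 1 → Ȟ^1 ≅ Z
degree 2: 2−0−2 = 0 → Ȟ^2 ≅ 0


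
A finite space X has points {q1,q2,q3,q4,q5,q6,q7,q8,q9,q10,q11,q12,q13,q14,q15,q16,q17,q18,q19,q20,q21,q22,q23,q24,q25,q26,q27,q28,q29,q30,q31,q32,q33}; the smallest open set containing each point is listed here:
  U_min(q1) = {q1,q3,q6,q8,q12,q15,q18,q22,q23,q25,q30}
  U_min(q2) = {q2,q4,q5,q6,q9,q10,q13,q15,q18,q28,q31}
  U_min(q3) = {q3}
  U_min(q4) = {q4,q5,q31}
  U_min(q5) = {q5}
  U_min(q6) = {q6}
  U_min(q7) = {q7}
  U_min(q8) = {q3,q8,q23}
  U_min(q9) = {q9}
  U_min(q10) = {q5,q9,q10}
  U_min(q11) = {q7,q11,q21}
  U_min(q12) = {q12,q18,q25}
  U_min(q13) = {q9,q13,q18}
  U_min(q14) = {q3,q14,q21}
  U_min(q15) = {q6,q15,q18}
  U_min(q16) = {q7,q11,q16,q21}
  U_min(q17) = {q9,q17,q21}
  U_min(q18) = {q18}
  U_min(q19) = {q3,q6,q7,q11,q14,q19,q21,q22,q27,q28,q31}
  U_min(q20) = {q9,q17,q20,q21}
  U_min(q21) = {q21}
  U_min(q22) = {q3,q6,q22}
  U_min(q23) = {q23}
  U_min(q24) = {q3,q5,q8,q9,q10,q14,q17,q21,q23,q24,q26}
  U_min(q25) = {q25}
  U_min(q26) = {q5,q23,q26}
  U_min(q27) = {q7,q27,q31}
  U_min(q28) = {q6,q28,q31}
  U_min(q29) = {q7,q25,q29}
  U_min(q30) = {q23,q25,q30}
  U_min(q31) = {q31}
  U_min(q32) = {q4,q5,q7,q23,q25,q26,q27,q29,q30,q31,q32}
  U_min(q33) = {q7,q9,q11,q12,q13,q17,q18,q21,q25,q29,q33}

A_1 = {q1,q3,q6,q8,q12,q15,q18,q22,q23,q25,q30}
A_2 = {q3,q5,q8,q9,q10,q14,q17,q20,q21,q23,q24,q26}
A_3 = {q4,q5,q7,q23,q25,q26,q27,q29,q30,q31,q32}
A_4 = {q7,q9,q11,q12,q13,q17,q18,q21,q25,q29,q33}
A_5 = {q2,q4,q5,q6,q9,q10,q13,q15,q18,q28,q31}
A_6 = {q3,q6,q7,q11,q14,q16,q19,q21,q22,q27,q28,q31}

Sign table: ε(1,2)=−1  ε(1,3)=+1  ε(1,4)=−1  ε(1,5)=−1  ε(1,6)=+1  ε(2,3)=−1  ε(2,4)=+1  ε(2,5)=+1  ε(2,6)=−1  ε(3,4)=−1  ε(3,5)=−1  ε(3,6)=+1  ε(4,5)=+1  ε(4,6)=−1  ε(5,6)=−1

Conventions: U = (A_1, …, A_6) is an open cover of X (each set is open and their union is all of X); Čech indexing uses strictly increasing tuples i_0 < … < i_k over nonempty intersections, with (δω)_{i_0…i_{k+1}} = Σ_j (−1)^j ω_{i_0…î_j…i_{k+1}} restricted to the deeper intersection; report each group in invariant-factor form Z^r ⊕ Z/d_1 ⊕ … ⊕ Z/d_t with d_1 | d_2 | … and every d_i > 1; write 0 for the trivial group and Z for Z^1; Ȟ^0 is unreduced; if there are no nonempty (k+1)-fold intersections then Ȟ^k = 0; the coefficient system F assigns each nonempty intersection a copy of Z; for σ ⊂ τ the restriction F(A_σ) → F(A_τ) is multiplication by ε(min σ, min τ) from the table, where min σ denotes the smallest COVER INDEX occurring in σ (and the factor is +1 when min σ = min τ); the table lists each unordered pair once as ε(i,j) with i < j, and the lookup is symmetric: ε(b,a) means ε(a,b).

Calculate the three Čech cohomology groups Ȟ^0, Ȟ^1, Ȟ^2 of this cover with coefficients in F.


Ȟ^0 ≅ Z, Ȟ^1 ≅ 0 and Ȟ^2 ≅ Z/2

intersection data:
  A12={q3,q8,q23} A13={q23,q25,q30} A14={q12,q18,q25} A15={q6,q15,q18} A16={q3,q6,q22} A23={q5,q23,q26} A24={q9,q17,q21} A25={q5,q9,q10} A26={q3,q14,q21} A34={q7,q25,q29} A35={q4,q5,q31} A36={q7,q27,q31} A45={q9,q13,q18} A46={q7,q11,q21} A56={q6,q28,q31}
  A123={q23} A126={q3} A134={q25} A145={q18} A156={q6} A235={q5} A245={q9} A246={q21} A346={q7} A356={q31}
C dims 6,15,10; δ0: rk 5, SNF 1^5; δ1: rk 10, SNF 1^9·2
Ȟ^0 = (6 − 5) − 0 = 1, so Ȟ^0 ≅ Z
Ȟ^1 = (15 − 10) − 5 = 0, so Ȟ^1 ≅ 0
Ȟ^2 = (10 − 0) − 10 = 0 plus torsion [2], so Ȟ^2 ≅ Z/2


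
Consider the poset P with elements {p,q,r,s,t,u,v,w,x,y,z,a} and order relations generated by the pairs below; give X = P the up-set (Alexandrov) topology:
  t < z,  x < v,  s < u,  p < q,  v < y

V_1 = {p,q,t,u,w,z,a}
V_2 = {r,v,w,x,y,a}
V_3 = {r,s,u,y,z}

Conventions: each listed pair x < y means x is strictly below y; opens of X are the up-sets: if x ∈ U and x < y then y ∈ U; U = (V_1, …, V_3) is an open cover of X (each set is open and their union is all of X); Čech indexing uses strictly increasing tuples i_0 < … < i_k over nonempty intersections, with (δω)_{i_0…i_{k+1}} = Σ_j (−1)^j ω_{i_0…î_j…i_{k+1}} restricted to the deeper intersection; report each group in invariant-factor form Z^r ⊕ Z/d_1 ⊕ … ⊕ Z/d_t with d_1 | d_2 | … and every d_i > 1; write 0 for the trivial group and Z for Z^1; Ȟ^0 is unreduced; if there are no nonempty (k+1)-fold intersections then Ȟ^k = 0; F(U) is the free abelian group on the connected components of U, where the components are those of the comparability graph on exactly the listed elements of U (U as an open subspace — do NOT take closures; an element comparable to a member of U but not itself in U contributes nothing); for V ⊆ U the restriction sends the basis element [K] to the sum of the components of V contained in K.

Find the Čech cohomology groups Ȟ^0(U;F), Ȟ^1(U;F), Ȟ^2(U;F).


nonempty overlaps:
  V12={w,a} V13={u,z} V23={r,y}
components per intersection:
  V1: {p,q} {t,z} {u} {w} {a}
  V2: {r} {v,x,y} {w} {a}
  V3: {r} {s,u} {y} {z}
  V12: {w} {a}
  V13: {u} {z}
  V23: {r} {y}
C dims 13,6; δ0: rk 6, SNF 1^6
degree 0: 13−6−0 = 7 → Ȟ^0 ≅ Z^7
degree 1: 6−0−6 = 0 → Ȟ^1 ≅ 0
degree 2: 0−0−0 = 0 → Ȟ^2 ≅ 0

Ȟ^0(U;F) ≅ Z^7, Ȟ^1(U;F) ≅ 0 and Ȟ^2(U;F) ≅ 0


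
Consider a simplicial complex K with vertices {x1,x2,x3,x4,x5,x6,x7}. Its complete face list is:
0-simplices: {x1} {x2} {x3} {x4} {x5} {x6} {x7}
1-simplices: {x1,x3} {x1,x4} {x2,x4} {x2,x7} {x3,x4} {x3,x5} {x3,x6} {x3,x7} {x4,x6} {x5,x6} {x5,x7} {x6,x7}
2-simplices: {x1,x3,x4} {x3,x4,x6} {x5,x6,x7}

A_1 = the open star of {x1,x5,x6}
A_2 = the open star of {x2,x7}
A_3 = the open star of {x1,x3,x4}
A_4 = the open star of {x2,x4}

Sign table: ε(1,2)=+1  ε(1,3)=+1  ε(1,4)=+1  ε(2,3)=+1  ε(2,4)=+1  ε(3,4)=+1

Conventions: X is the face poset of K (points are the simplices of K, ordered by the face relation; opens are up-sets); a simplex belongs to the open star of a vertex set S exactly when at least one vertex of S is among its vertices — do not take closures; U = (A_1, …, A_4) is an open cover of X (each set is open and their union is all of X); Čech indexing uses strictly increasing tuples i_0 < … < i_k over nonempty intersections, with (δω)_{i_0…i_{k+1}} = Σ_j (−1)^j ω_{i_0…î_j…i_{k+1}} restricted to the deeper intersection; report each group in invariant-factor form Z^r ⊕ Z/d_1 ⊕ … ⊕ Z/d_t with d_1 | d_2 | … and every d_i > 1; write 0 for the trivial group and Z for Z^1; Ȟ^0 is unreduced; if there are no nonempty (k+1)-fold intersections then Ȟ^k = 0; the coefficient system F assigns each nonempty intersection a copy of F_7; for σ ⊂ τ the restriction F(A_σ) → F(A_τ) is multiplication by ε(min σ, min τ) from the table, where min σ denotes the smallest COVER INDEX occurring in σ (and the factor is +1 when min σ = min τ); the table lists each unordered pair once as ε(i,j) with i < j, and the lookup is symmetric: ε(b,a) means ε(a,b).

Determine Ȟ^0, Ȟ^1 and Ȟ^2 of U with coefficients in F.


nonempty intersections:
  A1={{x1},{x5},{x6},{x1,x3},{x1,x4},{x3,x5},{x3,x6},{x4,x6},{x5,x6},{x5,x7},{x6,x7},{x1,x3,x4},{x3,x4,x6},{x5,x6,x7}} A2={{x2},{x7},{x2,x4},{x2,x7},{x3,x7},{x5,x7},{x6,x7},{x5,x6,x7}} A3={{x1},{x3},{x4},{x1,x3},{x1,x4},{x2,x4},{x3,x4},{x3,x5},{x3,x6},{x3,x7},{x4,x6},{x1,x3,x4},{x3,x4,x6}} A4={{x2},{x4},{x1,x4},{x2,x4},{x2,x7},{x3,x4},{x4,x6},{x1,x3,x4},{x3,x4,x6}}
  A12={{x5,x7},{x6,x7},{x5,x6,x7}} A13={{x1},{x1,x3},{x1,x4},{x3,x5},{x3,x6},{x4,x6},{x1,x3,x4},{x3,x4,x6}} A14={{x1,x4},{x4,x6},{x1,x3,x4},{x3,x4,x6}} A23={{x2,x4},{x3,x7}} A24={{x2},{x2,x4},{x2,x7}} A34={{x4},{x1,x4},{x2,x4},{x3,x4},{x4,x6},{x1,x3,x4},{x3,x4,x6}}
  A134={{x1,x4},{x4,x6},{x1,x3,x4},{x3,x4,x6}} A234={{x2,x4}}
C dims 4,6,2; δ0: rk_F7 3; δ1: rk_F7 2
Ȟ^0: (4−3)−0=1 ⇒ Z/7
Ȟ^1: (6−2)−3=1 ⇒ Z/7
Ȟ^2: (2−0)−2=0 ⇒ 0

Ȟ^0(U;F) ≅ Z/7; Ȟ^1(U;F) ≅ Z/7; Ȟ^2(U;F) ≅ 0


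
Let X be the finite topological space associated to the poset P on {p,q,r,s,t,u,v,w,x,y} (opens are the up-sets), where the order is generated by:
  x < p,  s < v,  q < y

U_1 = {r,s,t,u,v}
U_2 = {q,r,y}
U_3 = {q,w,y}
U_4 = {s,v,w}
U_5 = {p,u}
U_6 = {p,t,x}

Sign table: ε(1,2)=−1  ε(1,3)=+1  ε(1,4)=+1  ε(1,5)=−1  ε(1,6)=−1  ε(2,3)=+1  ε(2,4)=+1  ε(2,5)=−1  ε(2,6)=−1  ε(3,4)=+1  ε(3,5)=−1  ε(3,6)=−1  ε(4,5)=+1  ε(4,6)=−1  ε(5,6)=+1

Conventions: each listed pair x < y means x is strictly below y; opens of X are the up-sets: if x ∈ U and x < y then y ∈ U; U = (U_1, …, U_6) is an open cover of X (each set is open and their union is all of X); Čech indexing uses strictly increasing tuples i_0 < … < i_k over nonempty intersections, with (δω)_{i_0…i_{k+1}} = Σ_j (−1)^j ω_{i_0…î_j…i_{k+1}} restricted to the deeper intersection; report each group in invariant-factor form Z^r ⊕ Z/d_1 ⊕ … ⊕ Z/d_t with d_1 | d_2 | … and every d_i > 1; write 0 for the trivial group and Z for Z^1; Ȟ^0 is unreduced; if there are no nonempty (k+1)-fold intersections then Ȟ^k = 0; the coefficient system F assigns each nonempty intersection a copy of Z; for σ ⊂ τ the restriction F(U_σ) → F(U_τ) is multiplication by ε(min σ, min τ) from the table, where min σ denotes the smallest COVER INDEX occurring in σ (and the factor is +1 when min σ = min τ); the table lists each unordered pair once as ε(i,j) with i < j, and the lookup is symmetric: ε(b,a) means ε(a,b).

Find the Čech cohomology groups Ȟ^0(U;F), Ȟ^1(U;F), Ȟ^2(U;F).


Ȟ^0 ≅ 0, Ȟ^1 ≅ Z ⊕ Z/2 and Ȟ^2 ≅ 0

intersection data:
  U12={r} U14={s,v} U15={u} U16={t} U23={q,y} U34={w} U56={p}
C dims 6,7; δ0: rk 6, SNF 1^5·2
Ȟ^0 = (6 − 6) − 0 = 0, so Ȟ^0 ≅ 0
Ȟ^1 = (7 − 0) − 6 = 1 plus torsion [2], so Ȟ^1 ≅ Z ⊕ Z/2
Ȟ^2 = (0 − 0) − 0 = 0, so Ȟ^2 ≅ 0


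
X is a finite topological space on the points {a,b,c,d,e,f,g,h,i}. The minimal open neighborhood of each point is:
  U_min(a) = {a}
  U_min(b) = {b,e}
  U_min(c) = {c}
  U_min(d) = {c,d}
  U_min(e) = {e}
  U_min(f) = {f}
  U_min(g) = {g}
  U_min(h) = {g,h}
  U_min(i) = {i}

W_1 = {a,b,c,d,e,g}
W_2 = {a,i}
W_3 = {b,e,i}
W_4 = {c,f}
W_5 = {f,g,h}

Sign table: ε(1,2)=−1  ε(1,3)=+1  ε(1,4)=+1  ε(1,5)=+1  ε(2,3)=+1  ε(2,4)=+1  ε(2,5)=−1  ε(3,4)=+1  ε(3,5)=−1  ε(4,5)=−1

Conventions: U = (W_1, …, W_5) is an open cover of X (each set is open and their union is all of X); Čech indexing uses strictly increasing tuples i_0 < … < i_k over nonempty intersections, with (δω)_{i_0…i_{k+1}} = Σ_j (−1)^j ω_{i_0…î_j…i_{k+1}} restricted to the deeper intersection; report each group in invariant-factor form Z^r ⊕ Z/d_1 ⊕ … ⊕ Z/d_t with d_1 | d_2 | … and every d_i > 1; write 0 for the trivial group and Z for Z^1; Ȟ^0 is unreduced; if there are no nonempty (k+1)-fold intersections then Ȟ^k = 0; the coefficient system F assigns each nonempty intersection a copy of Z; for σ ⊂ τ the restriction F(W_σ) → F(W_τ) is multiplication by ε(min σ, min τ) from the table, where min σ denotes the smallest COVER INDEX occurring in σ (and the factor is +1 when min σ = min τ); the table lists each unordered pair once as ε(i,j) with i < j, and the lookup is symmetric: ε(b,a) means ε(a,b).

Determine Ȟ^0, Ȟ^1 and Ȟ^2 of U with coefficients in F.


Ȟ^0 ≅ 0,  Ȟ^1 ≅ Z ⊕ Z/2,  Ȟ^2 ≅ 0

nonempty intersections:
  W12={a} W13={b,e} W14={c} W15={g} W23={i} W45={f}
C dims 5,6; δ0: rk 5, SNF 1^4·2
Ȟ^0: (5−5)−0=0 ⇒ 0
Ȟ^1: (6−0)−5=1 plus torsion [2] ⇒ Z ⊕ Z/2
Ȟ^2: (0−0)−0=0 ⇒ 0


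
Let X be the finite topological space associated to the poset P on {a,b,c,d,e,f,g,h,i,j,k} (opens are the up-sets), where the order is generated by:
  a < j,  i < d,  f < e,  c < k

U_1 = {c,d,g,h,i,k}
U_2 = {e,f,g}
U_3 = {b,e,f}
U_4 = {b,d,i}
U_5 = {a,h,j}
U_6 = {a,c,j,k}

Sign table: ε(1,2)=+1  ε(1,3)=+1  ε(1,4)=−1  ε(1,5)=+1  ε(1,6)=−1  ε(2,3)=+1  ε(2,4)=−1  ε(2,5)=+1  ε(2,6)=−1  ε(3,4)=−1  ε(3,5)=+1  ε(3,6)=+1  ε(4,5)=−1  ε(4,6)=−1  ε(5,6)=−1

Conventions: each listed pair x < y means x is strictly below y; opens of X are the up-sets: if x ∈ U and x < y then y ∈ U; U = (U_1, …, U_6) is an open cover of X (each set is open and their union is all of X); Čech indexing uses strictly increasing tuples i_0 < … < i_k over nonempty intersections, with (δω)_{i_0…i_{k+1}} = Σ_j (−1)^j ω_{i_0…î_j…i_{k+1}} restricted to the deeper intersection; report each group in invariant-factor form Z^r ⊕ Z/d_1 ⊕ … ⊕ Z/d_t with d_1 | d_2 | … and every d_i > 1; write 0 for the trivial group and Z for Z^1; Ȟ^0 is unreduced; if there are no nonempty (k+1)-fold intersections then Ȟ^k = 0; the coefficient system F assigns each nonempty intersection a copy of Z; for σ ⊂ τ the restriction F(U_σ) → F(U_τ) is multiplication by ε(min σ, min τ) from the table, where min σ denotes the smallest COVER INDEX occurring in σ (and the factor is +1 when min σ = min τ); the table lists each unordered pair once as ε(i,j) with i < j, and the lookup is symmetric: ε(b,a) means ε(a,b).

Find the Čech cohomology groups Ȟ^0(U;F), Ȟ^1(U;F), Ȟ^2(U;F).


Ȟ^0(U;F) ≅ Z,  Ȟ^1(U;F) ≅ Z^2,  Ȟ^2(U;F) ≅ 0

nonempty intersections:
  U12={g} U14={d,i} U15={h} U16={c,k} U23={e,f} U34={b} U56={a,j}
C dims 6,7; δ0: rk 5, SNF 1^5
Ȟ^0: (6−5)−0=1 ⇒ Z
Ȟ^1: (7−0)−5=2 ⇒ Z^2
Ȟ^2: (0−0)−0=0 ⇒ 0


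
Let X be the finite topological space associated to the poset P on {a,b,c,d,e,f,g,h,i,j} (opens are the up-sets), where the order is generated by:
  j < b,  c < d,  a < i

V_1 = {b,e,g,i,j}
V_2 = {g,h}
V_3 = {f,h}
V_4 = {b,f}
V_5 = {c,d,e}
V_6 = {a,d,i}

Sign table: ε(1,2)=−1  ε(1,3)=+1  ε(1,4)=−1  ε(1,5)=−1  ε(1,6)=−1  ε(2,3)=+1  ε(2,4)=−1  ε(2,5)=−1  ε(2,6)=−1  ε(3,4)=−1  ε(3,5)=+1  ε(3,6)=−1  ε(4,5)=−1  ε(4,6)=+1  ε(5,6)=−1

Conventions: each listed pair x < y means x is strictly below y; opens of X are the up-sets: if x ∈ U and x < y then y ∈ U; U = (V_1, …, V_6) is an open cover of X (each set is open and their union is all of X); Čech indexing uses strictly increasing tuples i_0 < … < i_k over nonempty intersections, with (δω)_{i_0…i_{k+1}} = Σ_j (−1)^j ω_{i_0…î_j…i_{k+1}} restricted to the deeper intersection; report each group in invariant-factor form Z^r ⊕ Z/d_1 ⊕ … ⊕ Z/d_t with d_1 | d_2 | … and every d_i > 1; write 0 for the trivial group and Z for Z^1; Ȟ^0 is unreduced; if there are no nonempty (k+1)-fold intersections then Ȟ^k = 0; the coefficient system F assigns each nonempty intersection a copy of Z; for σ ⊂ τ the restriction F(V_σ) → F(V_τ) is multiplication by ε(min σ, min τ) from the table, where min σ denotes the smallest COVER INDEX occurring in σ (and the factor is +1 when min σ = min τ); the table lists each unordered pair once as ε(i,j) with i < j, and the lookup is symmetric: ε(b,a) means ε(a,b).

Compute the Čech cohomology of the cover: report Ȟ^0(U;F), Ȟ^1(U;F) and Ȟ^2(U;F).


cover nerve:
  V12={g} V14={b} V15={e} V16={i} V23={h} V34={f} V56={d}
C dims 6,7; δ0: rk 6, SNF 1^5·2
Ȟ^0: (6−6)−0=0 ⇒ 0
Ȟ^1: (7−0)−6=1 plus torsion [2] ⇒ Z ⊕ Z/2
Ȟ^2: (0−0)−0=0 ⇒ 0

Ȟ^0(U;F) ≅ 0; Ȟ^1(U;F) ≅ Z ⊕ Z/2; Ȟ^2(U;F) ≅ 0


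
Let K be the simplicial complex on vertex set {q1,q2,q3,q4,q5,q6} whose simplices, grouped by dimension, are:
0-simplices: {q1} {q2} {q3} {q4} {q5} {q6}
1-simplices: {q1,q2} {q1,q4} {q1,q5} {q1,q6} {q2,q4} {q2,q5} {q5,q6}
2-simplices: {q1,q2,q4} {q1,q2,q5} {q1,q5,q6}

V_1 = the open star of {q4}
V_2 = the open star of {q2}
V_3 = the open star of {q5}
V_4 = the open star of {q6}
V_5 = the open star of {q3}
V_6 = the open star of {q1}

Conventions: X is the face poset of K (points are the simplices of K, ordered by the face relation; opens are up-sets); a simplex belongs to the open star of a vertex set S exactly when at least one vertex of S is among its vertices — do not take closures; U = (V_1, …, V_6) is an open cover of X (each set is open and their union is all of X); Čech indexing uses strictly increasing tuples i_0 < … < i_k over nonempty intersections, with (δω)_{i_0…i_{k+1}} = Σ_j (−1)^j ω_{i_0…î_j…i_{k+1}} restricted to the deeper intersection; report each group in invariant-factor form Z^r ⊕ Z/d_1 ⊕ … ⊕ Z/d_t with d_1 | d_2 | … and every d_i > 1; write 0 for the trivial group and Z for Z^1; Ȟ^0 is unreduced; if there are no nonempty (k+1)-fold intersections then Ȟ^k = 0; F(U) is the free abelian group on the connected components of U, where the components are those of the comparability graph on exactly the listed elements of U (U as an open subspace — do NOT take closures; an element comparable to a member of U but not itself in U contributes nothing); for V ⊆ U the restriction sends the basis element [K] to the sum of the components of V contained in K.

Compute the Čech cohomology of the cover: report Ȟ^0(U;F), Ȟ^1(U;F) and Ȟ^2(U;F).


intersection data:
  V1={{q4},{q1,q4},{q2,q4},{q1,q2,q4}} V2={{q2},{q1,q2},{q2,q4},{q2,q5},{q1,q2,q4},{q1,q2,q5}} V3={{q5},{q1,q5},{q2,q5},{q5,q6},{q1,q2,q5},{q1,q5,q6}} V4={{q6},{q1,q6},{q5,q6},{q1,q5,q6}} V5={{q3}} V6={{q1},{q1,q2},{q1,q4},{q1,q5},{q1,q6},{q1,q2,q4},{q1,q2,q5},{q1,q5,q6}}
  V12={{q2,q4},{q1,q2,q4}} V16={{q1,q4},{q1,q2,q4}} V23={{q2,q5},{q1,q2,q5}} V26={{q1,q2},{q1,q2,q4},{q1,q2,q5}} V34={{q5,q6},{q1,q5,q6}} V36={{q1,q5},{q1,q2,q5},{q1,q5,q6}} V46={{q1,q6},{q1,q5,q6}}
  V126={{q1,q2,q4}} V236={{q1,q2,q5}} V346={{q1,q5,q6}}
components per intersection:
  V1: {{q4},{q1,q4},{q2,q4},{q1,q2,q4}}
  V2: {{q2},{q1,q2},{q2,q4},{q2,q5},{q1,q2,q4},{q1,q2,q5}}
  V3: {{q5},{q1,q5},{q2,q5},{q5,q6},{q1,q2,q5},{q1,q5,q6}}
  V4: {{q6},{q1,q6},{q5,q6},{q1,q5,q6}}
  V5: {{q3}}
  V6: {{q1},{q1,q2},{q1,q4},{q1,q5},{q1,q6},{q1,q2,q4},{q1,q2,q5},{q1,q5,q6}}
  V12: {{q2,q4},{q1,q2,q4}}
  V16: {{q1,q4},{q1,q2,q4}}
  V23: {{q2,q5},{q1,q2,q5}}
  V26: {{q1,q2},{q1,q2,q4},{q1,q2,q5}}
  V34: {{q5,q6},{q1,q5,q6}}
  V36: {{q1,q5},{q1,q2,q5},{q1,q5,q6}}
  V46: {{q1,q6},{q1,q5,q6}}
  V126: {{q1,q2,q4}}
  V236: {{q1,q2,q5}}
  V346: {{q1,q5,q6}}
C dims 6,7,3; δ0: rk 4, SNF 1^4; δ1: rk 3, SNF 1^3
Ȟ^0 = (6 − 4) − 0 = 2, so Ȟ^0 ≅ Z^2
Ȟ^1 = (7 − 3) − 4 = 0, so Ȟ^1 ≅ 0
Ȟ^2 = (3 − 0) − 3 = 0, so Ȟ^2 ≅ 0

Ȟ^0 = Z^2,  Ȟ^1 = 0,  Ȟ^2 = 0


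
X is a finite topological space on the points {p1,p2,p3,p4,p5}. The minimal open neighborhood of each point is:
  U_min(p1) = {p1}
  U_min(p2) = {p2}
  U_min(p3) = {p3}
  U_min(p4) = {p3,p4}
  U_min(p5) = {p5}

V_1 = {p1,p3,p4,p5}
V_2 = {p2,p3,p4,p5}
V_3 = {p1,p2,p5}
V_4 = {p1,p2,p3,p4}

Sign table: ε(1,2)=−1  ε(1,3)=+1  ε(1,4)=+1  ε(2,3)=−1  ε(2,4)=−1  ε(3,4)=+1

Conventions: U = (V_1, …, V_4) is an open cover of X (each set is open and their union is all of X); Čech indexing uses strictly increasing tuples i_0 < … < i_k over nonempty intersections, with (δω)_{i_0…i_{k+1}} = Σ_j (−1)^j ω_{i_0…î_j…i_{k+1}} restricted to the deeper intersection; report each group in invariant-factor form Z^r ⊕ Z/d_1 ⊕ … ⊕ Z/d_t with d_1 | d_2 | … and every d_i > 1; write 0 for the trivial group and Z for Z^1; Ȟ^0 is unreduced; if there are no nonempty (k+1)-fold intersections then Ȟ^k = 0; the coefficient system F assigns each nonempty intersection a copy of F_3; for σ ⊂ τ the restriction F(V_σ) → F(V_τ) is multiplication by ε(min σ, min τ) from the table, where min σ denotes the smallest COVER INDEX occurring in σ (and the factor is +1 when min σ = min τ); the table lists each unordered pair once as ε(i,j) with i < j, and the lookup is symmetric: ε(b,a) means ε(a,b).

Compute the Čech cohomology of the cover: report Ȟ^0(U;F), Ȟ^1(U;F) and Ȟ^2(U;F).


Ȟ^0 ≅ Z/3,  Ȟ^1 ≅ 0,  Ȟ^2 ≅ Z/3

nerve simplices:
  V12={p3,p4,p5} V13={p1,p5} V14={p1,p3,p4} V23={p2,p5} V24={p2,p3,p4} V34={p1,p2}
  V123={p5} V124={p3,p4} V134={p1} V234={p2}
C dims 4,6,4; δ0: rk_F3 3; δ1: rk_F3 3
degree 0: 4−3−0 = 1 → Ȟ^0 ≅ Z/3
degree 1: 6−3−3 = 0 → Ȟ^1 ≅ 0
degree 2: 4−0−3 = 1 → Ȟ^2 ≅ Z/3


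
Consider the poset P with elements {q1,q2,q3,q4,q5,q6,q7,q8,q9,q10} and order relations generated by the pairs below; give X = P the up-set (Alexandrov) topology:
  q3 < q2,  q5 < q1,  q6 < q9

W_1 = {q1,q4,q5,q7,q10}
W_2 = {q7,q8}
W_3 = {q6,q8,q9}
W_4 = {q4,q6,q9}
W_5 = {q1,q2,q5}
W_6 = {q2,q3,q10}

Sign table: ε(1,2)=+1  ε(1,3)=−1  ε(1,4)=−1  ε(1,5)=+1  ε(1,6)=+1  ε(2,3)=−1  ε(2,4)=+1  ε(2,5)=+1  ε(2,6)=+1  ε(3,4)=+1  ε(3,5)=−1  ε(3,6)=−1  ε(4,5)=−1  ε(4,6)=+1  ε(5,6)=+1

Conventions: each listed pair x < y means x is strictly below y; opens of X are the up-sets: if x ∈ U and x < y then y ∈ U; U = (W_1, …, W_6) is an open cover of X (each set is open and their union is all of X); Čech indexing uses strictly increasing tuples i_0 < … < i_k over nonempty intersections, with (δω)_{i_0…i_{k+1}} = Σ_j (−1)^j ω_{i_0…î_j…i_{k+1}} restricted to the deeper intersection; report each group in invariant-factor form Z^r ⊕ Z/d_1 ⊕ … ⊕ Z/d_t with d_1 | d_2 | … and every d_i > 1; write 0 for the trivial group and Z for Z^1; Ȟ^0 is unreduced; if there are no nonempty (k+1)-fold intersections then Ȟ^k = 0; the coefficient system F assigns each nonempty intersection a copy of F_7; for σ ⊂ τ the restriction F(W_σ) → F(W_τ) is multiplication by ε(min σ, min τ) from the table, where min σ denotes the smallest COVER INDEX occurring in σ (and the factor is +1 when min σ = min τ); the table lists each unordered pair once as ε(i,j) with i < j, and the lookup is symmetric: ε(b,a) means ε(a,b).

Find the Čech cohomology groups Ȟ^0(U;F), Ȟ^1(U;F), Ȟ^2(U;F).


cover nerve:
  W12={q7} W14={q4} W15={q1,q5} W16={q10} W23={q8} W34={q6,q9} W56={q2}
C dims 6,7; δ0: rk_F7 5
Ȟ^0: (6−5)−0=1 ⇒ Z/7
Ȟ^1: (7−0)−5=2 ⇒ Z/7 ⊕ Z/7
Ȟ^2: (0−0)−0=0 ⇒ 0

Ȟ^0 ≅ Z/7, Ȟ^1 ≅ Z/7 ⊕ Z/7, Ȟ^2 ≅ 0
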